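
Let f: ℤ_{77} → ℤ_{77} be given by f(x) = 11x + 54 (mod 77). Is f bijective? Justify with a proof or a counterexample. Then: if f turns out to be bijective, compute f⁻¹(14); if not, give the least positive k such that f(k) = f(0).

We have gcd(11, 77) = 11 > 1. Taking a = 0 and b = 7: f(0) = 54 and f(7) = 11·7 + 54 = 131 ≡ 54 (mod 77).
So f(0) = f(7) while 0 ≠ 7, hence f is not injective, hence not bijective.
Since f is not bijective, we find the least positive k with f(k) = f(0): this means 11k ≡ 0 (mod 77), i.e. 77 ∣ 11k. Since gcd(11, 77) = 11, dividing through by 11 this holds exactly when 7 ∣ k.
The smallest positive such k is 7.

7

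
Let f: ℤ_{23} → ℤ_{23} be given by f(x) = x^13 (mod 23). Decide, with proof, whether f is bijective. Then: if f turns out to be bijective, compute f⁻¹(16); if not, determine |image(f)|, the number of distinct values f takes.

4

Since 23 is prime, the nonzero elements of ℤ_{23} form a cyclic group of order 22.
As gcd(13, 22) = 1, raising to the 13th power is a bijection on this group: if u^13 ≡ v^13 then (uv^{−1})^13 = 1, and the only element of order dividing gcd(13, 22) = 1 is 1, so u = v.
With f(0) = 0 this makes f injective on all of ℤ_{23}, hence bijective (finite equal-size domain and codomain). In particular f is bijective.
Since f is bijective, we find the preimage of 16. The inverse of x ↦ x^13 on (ℤ_{23})^× is x ↦ x^17, because 13·17 = 221 = 10·22 + 1 ≡ 1 (mod 22) and x^{22} = 1 for x ≠ 0 (Fermat). So f⁻¹(16) = 16^17 mod 23.
Repeated squaring mod 23: 16^1 ≡ 16, 16^2 ≡ 16² = 256 ≡ 3, 16^4 ≡ 3² = 9, 16^8 ≡ 9² = 81 ≡ 12, 16^16 ≡ 12² = 144 ≡ 6. Since 17 = 16 + 1, 16^17 ≡ 6·16: 6·16 = 96 ≡ 4. So 16^17 ≡ 4 (mod 23).
Hence f⁻¹(16) = 4.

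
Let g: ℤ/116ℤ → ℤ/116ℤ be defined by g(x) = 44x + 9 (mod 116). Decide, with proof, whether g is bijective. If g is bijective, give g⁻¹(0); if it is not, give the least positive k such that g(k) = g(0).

29

We have gcd(44, 116) = 4 > 1. Taking a = 0 and b = 29: g(0) = 9 and g(29) = 44·29 + 9 = 1285 ≡ 9 (mod 116).
So g(0) = g(29) while 0 ≠ 29, thus g is not injective, hence not bijective.
Since g is not bijective, we find the least positive k with g(k) = g(0): this means 44k ≡ 0 (mod 116), i.e. 116 ∣ 44k. Since gcd(44, 116) = 4, dividing through by 4 this holds exactly when 29 ∣ 11k, and as gcd(11, 29) = 1, exactly when 29 ∣ k.
The smallest positive such k is 29.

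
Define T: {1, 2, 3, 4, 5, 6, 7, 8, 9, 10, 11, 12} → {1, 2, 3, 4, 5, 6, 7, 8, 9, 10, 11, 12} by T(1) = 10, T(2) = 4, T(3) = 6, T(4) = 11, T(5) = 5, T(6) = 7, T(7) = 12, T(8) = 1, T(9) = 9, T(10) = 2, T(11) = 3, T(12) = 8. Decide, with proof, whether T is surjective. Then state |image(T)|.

12

Every element of the codomain has a preimage: 1 = T(8), 2 = T(10), 3 = T(11), 4 = T(2), 5 = T(5), 6 = T(3), 7 = T(6), 8 = T(12), 9 = T(9), 10 = T(1), 11 = T(4), 12 = T(7).
So T is surjective.
The image of T is {1, 2, 3, 4, 5, 6, 7, 8, 9, 10, 11, 12}, which has 12 elements.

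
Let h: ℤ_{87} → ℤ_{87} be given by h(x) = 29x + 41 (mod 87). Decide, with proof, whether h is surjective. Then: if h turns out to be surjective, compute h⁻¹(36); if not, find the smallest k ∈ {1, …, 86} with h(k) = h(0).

Since gcd(29, 87) = 29, we have 29x ≡ 0 (mod 29) for all x, so h(x) ≡ 12 (mod 29).
But 0 ≢ 12 (mod 29), so 0 ∈ ℤ_{87} has no preimage. Thus h is not surjective.
Since h is not surjective, we find the least positive k with h(k) = h(0): this means 29k ≡ 0 (mod 87), i.e. 87 ∣ 29k. Since gcd(29, 87) = 29, dividing through by 29 this holds exactly when 3 ∣ k.
The smallest positive such k is 3.

3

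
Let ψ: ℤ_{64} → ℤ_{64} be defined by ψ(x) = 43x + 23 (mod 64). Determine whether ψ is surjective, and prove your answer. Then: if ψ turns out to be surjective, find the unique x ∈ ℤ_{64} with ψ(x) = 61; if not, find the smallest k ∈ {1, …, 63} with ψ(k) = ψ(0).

Recall: surjectivity means every element of the codomain has a preimage under ψ.
Since gcd(43, 64) = 1, 43 is invertible modulo 64. Euclid's algorithm: 64 = 1·43 + 21, 43 = 2·21 + 1; back-substituting gives 1 = 3·43 − 2·64, so 43⁻¹ ≡ 3 (mod 64).
Then y ↦ 3(y − 23) is a two-sided inverse to ψ, so every y ∈ ℤ_{64} has a preimage.
Therefore ψ is surjective.
Since ψ is surjective, we find ψ⁻¹(61): we need 43x ≡ 61 − 23 ≡ 38 (mod 64). Using 43⁻¹ = 3: x ≡ 3·38 = 114 = 1·64 + 50, so x = 50.
Check: ψ(50) = 43·50 + 23 = 2173 = 33·64 + 61 ≡ 61 (mod 64).

50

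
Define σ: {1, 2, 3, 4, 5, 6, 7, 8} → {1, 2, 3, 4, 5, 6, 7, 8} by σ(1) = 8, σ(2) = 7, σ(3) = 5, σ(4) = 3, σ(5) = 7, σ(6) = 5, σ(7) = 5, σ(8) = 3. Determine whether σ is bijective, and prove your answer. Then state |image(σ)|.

σ(2) = 7 = σ(5) with 2 ≠ 5, so σ is not injective, hence not bijective.
The image of σ is {3, 5, 7, 8}, which has 4 elements.

4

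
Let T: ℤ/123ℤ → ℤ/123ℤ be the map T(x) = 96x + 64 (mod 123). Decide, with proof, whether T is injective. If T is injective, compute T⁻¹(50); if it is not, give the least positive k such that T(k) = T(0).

41

We have gcd(96, 123) = 3 > 1. Taking s = 0 and t = 41: T(0) = 64 and T(41) = 96·41 + 64 = 4000 ≡ 64 (mod 123).
So T(0) = T(41) while 0 ≠ 41, so T is not injective.
Since T is not injective, we find the least positive k with T(k) = T(0): this means 96k ≡ 0 (mod 123), i.e. 123 ∣ 96k. Since gcd(96, 123) = 3, dividing through by 3 this holds exactly when 41 ∣ 32k, and as gcd(32, 41) = 1, exactly when 41 ∣ k.
The smallest positive such k is 41.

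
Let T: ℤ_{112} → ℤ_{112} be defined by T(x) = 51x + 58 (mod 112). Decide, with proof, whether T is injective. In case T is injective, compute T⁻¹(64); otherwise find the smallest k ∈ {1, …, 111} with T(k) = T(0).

66

By definition, injectivity means: for all u, v in the domain, T(u) = T(v) implies u = v.
Suppose T(u) = T(v) in ℤ_{112}. Then 51u + 58 ≡ 51v + 58 (mod 112), therefore 51(u − v) ≡ 0 (mod 112).
Since gcd(51, 112) = 1, 51 is invertible modulo 112, so u − v ≡ 0 (mod 112), i.e. u = v.
Hence T is injective.
We now compute 51⁻¹ mod 112 explicitly. Euclid's algorithm: 112 = 2·51 + 10, 51 = 5·10 + 1; back-substituting gives 1 = 11·51 − 5·112, so 51⁻¹ ≡ 11 (mod 112).
Since T is injective, we find T⁻¹(64): we need 51x ≡ 64 − 58 ≡ 6 (mod 112). Using 51⁻¹ = 11: x ≡ 11·6 = 66, so x = 66.
Check: T(66) = 51·66 + 58 = 3424 = 30·112 + 64 ≡ 64 (mod 112).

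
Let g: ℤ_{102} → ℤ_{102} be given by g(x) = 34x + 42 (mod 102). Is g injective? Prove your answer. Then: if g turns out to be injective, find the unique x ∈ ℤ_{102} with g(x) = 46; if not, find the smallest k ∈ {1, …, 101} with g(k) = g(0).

3

We have gcd(34, 102) = 34 > 1. Taking s = 0 and t = 3: g(0) = 42 and g(3) = 34·3 + 42 = 144 ≡ 42 (mod 102).
So g(0) = g(3) while 0 ≠ 3, hence g is not injective.
Since g is not injective, we find the least positive k with g(k) = g(0): this means 34k ≡ 0 (mod 102), i.e. 102 ∣ 34k. Since gcd(34, 102) = 34, dividing through by 34 this holds exactly when 3 ∣ k.
The smallest positive such k is 3.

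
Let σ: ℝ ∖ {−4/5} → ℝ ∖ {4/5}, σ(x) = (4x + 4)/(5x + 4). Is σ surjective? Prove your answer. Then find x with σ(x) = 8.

For any y ≠ 4/5, solving y(5x + 4) = 4x + 4 for x gives a well-defined x ≠ −4/5. So σ is surjective.
Solving σ(x) = 8: cross-multiplying gives 4x + 4 = 8(5x + 4), which rearranges to −36x = 28, so x = −7/9.

-7/9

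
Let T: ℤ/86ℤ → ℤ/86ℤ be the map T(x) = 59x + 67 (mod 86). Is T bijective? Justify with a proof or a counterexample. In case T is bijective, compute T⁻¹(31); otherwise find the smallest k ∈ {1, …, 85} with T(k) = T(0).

Suppose T(s) = T(t) in ℤ/86ℤ. Then 59s + 67 ≡ 59t + 67 (mod 86), so 59(s − t) ≡ 0 (mod 86).
Since gcd(59, 86) = 1, 59 is invertible modulo 86, so s − t ≡ 0 (mod 86), i.e. s = t.
We now compute 59⁻¹ mod 86 explicitly. Euclid's algorithm: 86 = 1·59 + 27, 59 = 2·27 + 5, 27 = 5·5 + 2, 5 = 2·2 + 1; back-substituting gives 1 = 35·59 − 24·86, so 59⁻¹ ≡ 35 (mod 86).
For any y ∈ ℤ/86ℤ, x = 35(y − 67) mod 86 satisfies T(x) = 59·35(y − 67) + 67 ≡ y (since 59·35 ≡ 1 mod 86). So every y has a preimage.
Hence T is bijective.
Since T is bijective, we find T⁻¹(31): we need 59x ≡ 31 − 67 ≡ 50 (mod 86). Using 59⁻¹ = 35: x ≡ 35·50 = 1750 = 20·86 + 30, so x = 30.
Check: T(30) = 59·30 + 67 = 1837 = 21·86 + 31 ≡ 31 (mod 86).

30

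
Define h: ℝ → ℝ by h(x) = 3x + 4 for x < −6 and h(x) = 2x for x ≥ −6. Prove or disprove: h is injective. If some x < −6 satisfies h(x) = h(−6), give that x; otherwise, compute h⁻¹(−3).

-3/2

Both pieces are strictly increasing (slopes 3 and 2), so each is injective on its own interval.
The left piece maps (−∞, −6) onto (−∞, −14); the right piece maps [−6, ∞) onto [−12, ∞).
These images are disjoint, so no value is attained by both pieces. Therefore h is injective.
Because the two images are disjoint, no x < −6 has h(x) = h(−6), so we compute h⁻¹(−3): −3 lies in [−12, ∞), so solve 2x = −3: x = (−3 − 0)/2 = −3/2.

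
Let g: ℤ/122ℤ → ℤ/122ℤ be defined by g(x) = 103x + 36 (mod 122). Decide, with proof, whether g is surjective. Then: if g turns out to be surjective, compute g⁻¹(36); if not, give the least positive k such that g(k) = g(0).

Since gcd(103, 122) = 1, 103 is invertible modulo 122. Euclid's algorithm: 122 = 1·103 + 19, 103 = 5·19 + 8, 19 = 2·8 + 3, 8 = 2·3 + 2, 3 = 1·2 + 1; back-substituting gives 1 = 77·103 − 65·122, so 103⁻¹ ≡ 77 (mod 122).
Then y ↦ 77(y − 36) is a two-sided inverse to g, so every y ∈ ℤ/122ℤ has a preimage.
Thus g is surjective.
Since g is surjective, we find g⁻¹(36): we need 103x ≡ 36 − 36 ≡ 0 (mod 122). Using 103⁻¹ = 77: x ≡ 77·0 = 0, so x = 0.
Check: g(0) = 103·0 + 36 = 36 ≡ 36 (mod 122).

0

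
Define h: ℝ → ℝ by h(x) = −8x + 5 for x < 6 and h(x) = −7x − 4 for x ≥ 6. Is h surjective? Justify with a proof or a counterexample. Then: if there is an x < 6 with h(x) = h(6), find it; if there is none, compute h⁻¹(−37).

Both pieces are strictly decreasing (slopes −8 and −7), so each is injective on its own interval.
The left piece maps (−∞, 6) onto (−43, ∞); the right piece maps [6, ∞) onto (−∞, −46].
The union (−43, ∞) ∪ (−∞, −46] omits the interval between −43 and −46; in particular −43 has no preimage. So h is not surjective.
Because the two images are disjoint, no x < 6 has h(x) = h(6), so we compute h⁻¹(−37): −37 lies in (−43, ∞), so solve −8x + 5 = −37: x = (−37 − 5)/(−8) = 21/4.

21/4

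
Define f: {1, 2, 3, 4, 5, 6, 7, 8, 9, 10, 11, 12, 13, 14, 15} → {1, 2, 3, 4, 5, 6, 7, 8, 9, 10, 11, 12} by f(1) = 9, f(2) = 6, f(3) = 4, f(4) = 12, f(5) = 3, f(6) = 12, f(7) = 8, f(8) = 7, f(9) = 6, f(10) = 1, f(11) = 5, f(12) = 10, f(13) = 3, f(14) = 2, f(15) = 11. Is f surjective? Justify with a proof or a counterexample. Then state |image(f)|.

12

Every element of the codomain has a preimage: 1 = f(10), 2 = f(14), 3 = f(5), 4 = f(3), 5 = f(11), 6 = f(2), 7 = f(8), 8 = f(7), 9 = f(1), 10 = f(12), 11 = f(15), 12 = f(4).
Therefore f is surjective.
The image of f is {1, 2, 3, 4, 5, 6, 7, 8, 9, 10, 11, 12}, which has 12 elements.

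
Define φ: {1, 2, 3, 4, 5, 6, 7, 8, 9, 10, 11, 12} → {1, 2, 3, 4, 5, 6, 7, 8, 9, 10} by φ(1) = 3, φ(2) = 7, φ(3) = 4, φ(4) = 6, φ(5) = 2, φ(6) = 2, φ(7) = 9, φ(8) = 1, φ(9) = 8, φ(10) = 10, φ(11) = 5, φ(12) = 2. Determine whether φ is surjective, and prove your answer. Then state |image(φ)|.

Every element of the codomain has a preimage: 1 = φ(8), 2 = φ(5), 3 = φ(1), 4 = φ(3), 5 = φ(11), 6 = φ(4), 7 = φ(2), 8 = φ(9), 9 = φ(7), 10 = φ(10).
Therefore φ is surjective.
The image of φ is {1, 2, 3, 4, 5, 6, 7, 8, 9, 10}, which has 10 elements.

10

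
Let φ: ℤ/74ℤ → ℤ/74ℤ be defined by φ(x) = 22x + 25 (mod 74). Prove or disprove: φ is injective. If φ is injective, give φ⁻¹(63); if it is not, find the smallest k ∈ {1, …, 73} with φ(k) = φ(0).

37

We have gcd(22, 74) = 2 > 1. Taking u = 0 and v = 37: φ(0) = 25 and φ(37) = 22·37 + 25 = 839 ≡ 25 (mod 74).
So φ(0) = φ(37) while 0 ≠ 37, hence φ is not injective.
Since φ is not injective, we find the least positive k with φ(k) = φ(0): this means 22k ≡ 0 (mod 74), i.e. 74 ∣ 22k. Since gcd(22, 74) = 2, dividing through by 2 this holds exactly when 37 ∣ 11k, and as gcd(11, 37) = 1, exactly when 37 ∣ k.
The smallest positive such k is 37.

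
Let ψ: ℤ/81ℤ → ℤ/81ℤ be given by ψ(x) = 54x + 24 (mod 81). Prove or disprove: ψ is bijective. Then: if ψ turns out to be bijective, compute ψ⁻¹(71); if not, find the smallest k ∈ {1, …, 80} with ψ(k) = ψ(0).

We have gcd(54, 81) = 27 > 1. Taking a = 0 and b = 3: ψ(0) = 24 and ψ(3) = 54·3 + 24 = 186 ≡ 24 (mod 81).
So ψ(0) = ψ(3) while 0 ≠ 3, hence ψ is not injective, hence not bijective.
Since ψ is not bijective, we find the least positive k with ψ(k) = ψ(0): this means 54k ≡ 0 (mod 81), i.e. 81 ∣ 54k. Since gcd(54, 81) = 27, dividing through by 27 this holds exactly when 3 ∣ 2k, and as gcd(2, 3) = 1, exactly when 3 ∣ k.
The smallest positive such k is 3.

3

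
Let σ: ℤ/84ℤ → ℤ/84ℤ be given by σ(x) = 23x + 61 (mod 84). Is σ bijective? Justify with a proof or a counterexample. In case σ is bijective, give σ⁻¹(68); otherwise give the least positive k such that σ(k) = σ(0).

Recall that injectivity means: for all u, v in the domain, σ(u) = σ(v) implies u = v.
Suppose σ(u) = σ(v) in ℤ/84ℤ. Then 23u + 61 ≡ 23v + 61 (mod 84), thus 23(u − v) ≡ 0 (mod 84).
Since gcd(23, 84) = 1, 23 is invertible modulo 84, thus u − v ≡ 0 (mod 84), i.e. u = v.
We now compute 23⁻¹ mod 84 explicitly. Euclid's algorithm: 84 = 3·23 + 15, 23 = 1·15 + 8, 15 = 1·8 + 7, 8 = 1·7 + 1; back-substituting gives 1 = 11·23 − 3·84, so 23⁻¹ ≡ 11 (mod 84).
Then y ↦ 11(y − 61) is a two-sided inverse to σ, so every y ∈ ℤ/84ℤ has a preimage.
Thus σ is bijective.
Since σ is bijective, we compute σ⁻¹(68): solve 23x + 61 ≡ 68 (mod 84), i.e. 23x ≡ 7 (mod 84).
Multiplying by 23⁻¹ = 11 gives x ≡ 11·7 = 77 ≡ 77 (mod 84).
Check: σ(77) = 23·77 + 61 = 1832 = 21·84 + 68 ≡ 68 (mod 84).

77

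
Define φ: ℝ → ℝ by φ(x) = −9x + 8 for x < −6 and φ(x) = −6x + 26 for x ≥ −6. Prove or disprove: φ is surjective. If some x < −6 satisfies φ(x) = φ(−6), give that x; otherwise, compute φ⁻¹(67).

Both pieces are strictly decreasing (slopes −9 and −6), so each is injective on its own interval.
The left piece maps (−∞, −6) onto (62, ∞); the right piece maps [−6, ∞) onto (−∞, 62].
These images together cover ℝ, so φ is surjective.
Because the two images are disjoint, no x < −6 has φ(x) = φ(−6), so we compute φ⁻¹(67): 67 lies in (62, ∞), so solve −9x + 8 = 67: x = (67 − 8)/(−9) = −59/9.

-59/9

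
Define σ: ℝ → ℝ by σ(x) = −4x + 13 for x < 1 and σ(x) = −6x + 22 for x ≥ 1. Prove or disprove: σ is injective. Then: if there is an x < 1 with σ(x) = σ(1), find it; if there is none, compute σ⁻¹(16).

-3/4

Both pieces are strictly decreasing (slopes −4 and −6), so each is injective on its own interval.
The left piece maps (−∞, 1) onto (9, ∞); the right piece maps [1, ∞) onto (−∞, 16].
These images overlap. In particular σ(1) = 16 (right piece), and solving −4x + 13 = 16 on the left piece gives x = −3/4 < 1.
So σ(−3/4) = σ(1) with −3/4 ≠ 1, and σ is not injective. This x = −3/4 is the requested value below 1.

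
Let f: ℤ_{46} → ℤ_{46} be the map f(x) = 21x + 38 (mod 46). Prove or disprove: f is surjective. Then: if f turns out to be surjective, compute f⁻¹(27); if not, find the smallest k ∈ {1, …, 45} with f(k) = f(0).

By definition, surjectivity means every element of the codomain has a preimage under f.
Since gcd(21, 46) = 1, 21 is invertible modulo 46. Euclid's algorithm: 46 = 2·21 + 4, 21 = 5·4 + 1; back-substituting gives 1 = 11·21 − 5·46, so 21⁻¹ ≡ 11 (mod 46).
For any y ∈ ℤ_{46}, x = 11(y − 38) mod 46 satisfies f(x) = 21·11(y − 38) + 38 ≡ y (since 21·11 ≡ 1 mod 46). So every y has a preimage.
Thus f is surjective.
Since f is surjective, we compute f⁻¹(27): solve 21x + 38 ≡ 27 (mod 46), i.e. 21x ≡ 35 (mod 46).
Multiplying by 21⁻¹ = 11 gives x ≡ 11·35 = 385 = 8·46 + 17 ≡ 17 (mod 46).
Check: f(17) = 21·17 + 38 = 395 = 8·46 + 27 ≡ 27 (mod 46).

17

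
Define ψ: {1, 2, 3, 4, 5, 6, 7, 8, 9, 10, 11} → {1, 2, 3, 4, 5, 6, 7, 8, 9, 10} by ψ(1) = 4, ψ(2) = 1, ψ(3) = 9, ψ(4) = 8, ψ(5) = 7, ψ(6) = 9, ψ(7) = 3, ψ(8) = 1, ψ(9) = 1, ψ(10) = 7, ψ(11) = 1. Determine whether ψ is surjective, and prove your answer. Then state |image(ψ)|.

6

No element maps to 2, so ψ is not surjective.
The image of ψ is {1, 3, 4, 7, 8, 9}, which has 6 elements.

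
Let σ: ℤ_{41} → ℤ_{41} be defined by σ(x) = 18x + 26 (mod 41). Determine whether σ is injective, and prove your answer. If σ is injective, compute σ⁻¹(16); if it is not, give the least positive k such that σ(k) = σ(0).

Suppose σ(u) = σ(v) in ℤ_{41}. Then 18u + 26 ≡ 18v + 26 (mod 41), therefore 18(u − v) ≡ 0 (mod 41).
Since gcd(18, 41) = 1, 18 is invertible modulo 41, hence u − v ≡ 0 (mod 41), i.e. u = v.
Hence σ is injective.
We now compute 18⁻¹ mod 41 explicitly. Euclid's algorithm: 41 = 2·18 + 5, 18 = 3·5 + 3, 5 = 1·3 + 2, 3 = 1·2 + 1; back-substituting gives 1 = 16·18 − 7·41, so 18⁻¹ ≡ 16 (mod 41).
Since σ is injective, we find σ⁻¹(16): we need 18x ≡ 16 − 26 ≡ 31 (mod 41). Using 18⁻¹ = 16: x ≡ 16·31 = 496 = 12·41 + 4, so x = 4.
Check: σ(4) = 18·4 + 26 = 98 = 2·41 + 16 ≡ 16 (mod 41).

4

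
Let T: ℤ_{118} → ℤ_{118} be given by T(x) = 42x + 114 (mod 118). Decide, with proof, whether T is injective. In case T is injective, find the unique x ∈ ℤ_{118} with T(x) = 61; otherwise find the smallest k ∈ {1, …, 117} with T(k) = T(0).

By definition, injectivity means: for all u, v in the domain, T(u) = T(v) implies u = v.
We have gcd(42, 118) = 2 > 1. Taking u = 0 and v = 59: T(0) = 114 and T(59) = 42·59 + 114 = 2592 ≡ 114 (mod 118).
So T(0) = T(59) while 0 ≠ 59, therefore T is not injective.
Since T is not injective, we find the least positive k with T(k) = T(0): this means 42k ≡ 0 (mod 118), i.e. 118 ∣ 42k. Since gcd(42, 118) = 2, dividing through by 2 this holds exactly when 59 ∣ 21k, and as gcd(21, 59) = 1, exactly when 59 ∣ k.
The smallest positive such k is 59.

59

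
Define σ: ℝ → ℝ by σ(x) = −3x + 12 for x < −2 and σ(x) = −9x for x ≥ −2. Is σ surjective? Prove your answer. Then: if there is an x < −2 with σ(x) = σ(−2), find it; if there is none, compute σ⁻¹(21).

-3

Both pieces are strictly decreasing (slopes −3 and −9), so each is injective on its own interval.
The left piece maps (−∞, −2) onto (18, ∞); the right piece maps [−2, ∞) onto (−∞, 18].
These images together cover ℝ, so σ is surjective.
Because the two images are disjoint, no x < −2 has σ(x) = σ(−2), so we compute σ⁻¹(21): 21 lies in (18, ∞), so solve −3x + 12 = 21: x = (21 − 12)/(−3) = −3.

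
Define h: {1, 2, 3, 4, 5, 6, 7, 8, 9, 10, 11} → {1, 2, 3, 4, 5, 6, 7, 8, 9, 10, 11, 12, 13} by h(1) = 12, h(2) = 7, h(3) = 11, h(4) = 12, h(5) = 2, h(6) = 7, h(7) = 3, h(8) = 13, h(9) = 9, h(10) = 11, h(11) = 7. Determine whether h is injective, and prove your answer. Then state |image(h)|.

7

h(1) = 12 = h(4) with 1 ≠ 4, so h is not injective.
The image of h is {2, 3, 7, 9, 11, 12, 13}, which has 7 elements.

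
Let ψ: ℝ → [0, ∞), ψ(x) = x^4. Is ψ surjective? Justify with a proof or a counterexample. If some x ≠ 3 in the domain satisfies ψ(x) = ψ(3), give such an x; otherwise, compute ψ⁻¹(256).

For any y ∈ [0, ∞), x = y^{1/4} ∈ ℝ satisfies x^4 = y, so ψ is surjective.
For the follow-up, such an x exists: taking x = −3 ∈ ℝ gives ψ(−3) = 81 = ψ(3) with −3 ≠ 3.

-3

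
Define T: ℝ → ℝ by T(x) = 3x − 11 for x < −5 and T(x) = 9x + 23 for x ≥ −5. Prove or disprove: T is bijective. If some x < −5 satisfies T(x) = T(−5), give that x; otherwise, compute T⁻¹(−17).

Both pieces are strictly increasing (slopes 3 and 9), so each is injective on its own interval.
The left piece maps (−∞, −5) onto (−∞, −26); the right piece maps [−5, ∞) onto [−22, ∞).
The images leave a gap (−26 has no preimage), so T is not surjective, hence not bijective.
Because the two images are disjoint, no x < −5 has T(x) = T(−5), so we compute T⁻¹(−17): −17 lies in [−22, ∞), so solve 9x + 23 = −17: x = (−17 − 23)/9 = −40/9.

-40/9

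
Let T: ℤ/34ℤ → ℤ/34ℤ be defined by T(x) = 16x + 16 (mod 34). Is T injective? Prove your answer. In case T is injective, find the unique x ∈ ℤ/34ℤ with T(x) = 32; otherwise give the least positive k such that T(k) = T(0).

17

Recall: T is injective when T(x_1) = T(x_2) forces x_1 = x_2.
We have gcd(16, 34) = 2 > 1. Taking x_1 = 0 and x_2 = 17: T(0) = 16 and T(17) = 16·17 + 16 = 288 ≡ 16 (mod 34).
So T(0) = T(17) while 0 ≠ 17, so T is not injective.
Since T is not injective, we find the least positive k with T(k) = T(0): this means 16k ≡ 0 (mod 34), i.e. 34 ∣ 16k. Since gcd(16, 34) = 2, dividing through by 2 this holds exactly when 17 ∣ 8k, and as gcd(8, 17) = 1, exactly when 17 ∣ k.
The smallest positive such k is 17.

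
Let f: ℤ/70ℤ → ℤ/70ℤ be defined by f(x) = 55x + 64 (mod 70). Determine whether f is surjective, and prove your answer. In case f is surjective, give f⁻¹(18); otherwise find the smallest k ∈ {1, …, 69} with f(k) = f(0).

Since gcd(55, 70) = 5, we have 55x ≡ 0 (mod 5) for all x, so f(x) ≡ 4 (mod 5).
But 0 ≢ 4 (mod 5), so 0 ∈ ℤ/70ℤ has no preimage. Therefore f is not surjective.
Since f is not surjective, we find the least positive k with f(k) = f(0): this means 55k ≡ 0 (mod 70), i.e. 70 ∣ 55k. Since gcd(55, 70) = 5, dividing through by 5 this holds exactly when 14 ∣ 11k, and as gcd(11, 14) = 1, exactly when 14 ∣ k.
The smallest positive such k is 14.

14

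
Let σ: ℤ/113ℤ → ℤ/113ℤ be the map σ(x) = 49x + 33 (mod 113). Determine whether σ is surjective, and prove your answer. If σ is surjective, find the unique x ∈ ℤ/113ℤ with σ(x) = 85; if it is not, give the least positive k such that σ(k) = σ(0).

91

By definition, σ is surjective if every y in the codomain equals σ(x) for some x in the domain.
Since gcd(49, 113) = 1, 49 is invertible modulo 113. Euclid's algorithm: 113 = 2·49 + 15, 49 = 3·15 + 4, 15 = 3·4 + 3, 4 = 1·3 + 1; back-substituting gives 1 = 30·49 − 13·113, so 49⁻¹ ≡ 30 (mod 113).
For any y ∈ ℤ/113ℤ, x = 30(y − 33) mod 113 satisfies σ(x) = 49·30(y − 33) + 33 ≡ y (since 49·30 ≡ 1 mod 113). So every y has a preimage.
Therefore σ is surjective.
Since σ is surjective, we compute σ⁻¹(85): solve 49x + 33 ≡ 85 (mod 113), i.e. 49x ≡ 52 (mod 113).
Multiplying by 49⁻¹ = 30 gives x ≡ 30·52 = 1560 = 13·113 + 91 ≡ 91 (mod 113).
Check: σ(91) = 49·91 + 33 = 4492 = 39·113 + 85 ≡ 85 (mod 113).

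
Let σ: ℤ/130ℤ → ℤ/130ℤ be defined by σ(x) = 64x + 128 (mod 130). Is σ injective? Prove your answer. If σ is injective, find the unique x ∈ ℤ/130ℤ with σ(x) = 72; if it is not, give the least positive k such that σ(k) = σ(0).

We have gcd(64, 130) = 2 > 1. Taking s = 0 and t = 65: σ(0) = 128 and σ(65) = 64·65 + 128 = 4288 ≡ 128 (mod 130).
So σ(0) = σ(65) while 0 ≠ 65, therefore σ is not injective.
Since σ is not injective, we find the least positive k with σ(k) = σ(0): this means 64k ≡ 0 (mod 130), i.e. 130 ∣ 64k. Since gcd(64, 130) = 2, dividing through by 2 this holds exactly when 65 ∣ 32k, and as gcd(32, 65) = 1, exactly when 65 ∣ k.
The smallest positive such k is 65.

65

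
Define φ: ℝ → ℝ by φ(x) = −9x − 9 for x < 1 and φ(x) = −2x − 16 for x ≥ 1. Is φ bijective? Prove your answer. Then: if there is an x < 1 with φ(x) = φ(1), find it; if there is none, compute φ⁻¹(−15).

Both pieces are strictly decreasing (slopes −9 and −2), so each is injective on its own interval.
The left piece maps (−∞, 1) onto (−18, ∞); the right piece maps [1, ∞) onto (−∞, −18].
Since −18 = −18, the images partition ℝ: φ is injective and surjective, hence bijective.
Because the two images are disjoint, no x < 1 has φ(x) = φ(1), so we compute φ⁻¹(−15): −15 lies in (−18, ∞), so solve −9x − 9 = −15: x = (−15 + 9)/(−9) = 2/3.

2/3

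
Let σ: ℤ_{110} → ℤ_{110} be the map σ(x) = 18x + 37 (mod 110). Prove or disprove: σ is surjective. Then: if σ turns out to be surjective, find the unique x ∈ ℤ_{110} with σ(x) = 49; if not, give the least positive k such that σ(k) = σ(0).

Since gcd(18, 110) = 2, we have 18x ≡ 0 (mod 2) for all x, so σ(x) ≡ 1 (mod 2).
But 0 ≢ 1 (mod 2), so 0 ∈ ℤ_{110} has no preimage. Hence σ is not surjective.
Since σ is not surjective, we find the least positive k with σ(k) = σ(0): this means 18k ≡ 0 (mod 110), i.e. 110 ∣ 18k. Since gcd(18, 110) = 2, dividing through by 2 this holds exactly when 55 ∣ 9k, and as gcd(9, 55) = 1, exactly when 55 ∣ k.
The smallest positive such k is 55.

55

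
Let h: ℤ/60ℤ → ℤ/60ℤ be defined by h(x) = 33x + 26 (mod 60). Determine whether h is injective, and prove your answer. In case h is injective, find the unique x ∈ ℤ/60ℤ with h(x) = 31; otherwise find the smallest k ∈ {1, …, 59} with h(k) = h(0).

20

We have gcd(33, 60) = 3 > 1. Taking s = 0 and t = 20: h(0) = 26 and h(20) = 33·20 + 26 = 686 ≡ 26 (mod 60).
So h(0) = h(20) while 0 ≠ 20, so h is not injective.
Since h is not injective, we find the least positive k with h(k) = h(0): this means 33k ≡ 0 (mod 60), i.e. 60 ∣ 33k. Since gcd(33, 60) = 3, dividing through by 3 this holds exactly when 20 ∣ 11k, and as gcd(11, 20) = 1, exactly when 20 ∣ k.
The smallest positive such k is 20.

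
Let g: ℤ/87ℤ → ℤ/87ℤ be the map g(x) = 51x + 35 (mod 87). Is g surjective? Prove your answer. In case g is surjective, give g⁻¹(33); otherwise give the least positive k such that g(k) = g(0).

29

Since gcd(51, 87) = 3, we have 51x ≡ 0 (mod 3) for all x, so g(x) ≡ 2 (mod 3).
But 0 ≢ 2 (mod 3), so 0 ∈ ℤ/87ℤ has no preimage. Hence g is not surjective.
Since g is not surjective, we find the least positive k with g(k) = g(0): this means 51k ≡ 0 (mod 87), i.e. 87 ∣ 51k. Since gcd(51, 87) = 3, dividing through by 3 this holds exactly when 29 ∣ 17k, and as gcd(17, 29) = 1, exactly when 29 ∣ k.
The smallest positive such k is 29.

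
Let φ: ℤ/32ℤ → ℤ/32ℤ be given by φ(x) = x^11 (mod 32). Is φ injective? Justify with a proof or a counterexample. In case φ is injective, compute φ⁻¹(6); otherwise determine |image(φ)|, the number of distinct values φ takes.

φ(0) = 0^11 = 0.
φ(2): Repeated squaring mod 32: 2^1 ≡ 2, 2^2 ≡ 2² = 4, 2^4 ≡ 4² = 16, 2^8 ≡ 16² = 256 ≡ 0. Since 11 = 8 + 2 + 1, 2^11 ≡ 0·4·2: 0·4 = 0, then 0·2 = 0. So 2^11 ≡ 0 (mod 32).
So φ(0) = φ(2) = 0 while 0 ≠ 2, thus φ is not injective.
Since φ is not injective, we determine |image(φ)|. Computing x^11 mod 32 for each x (by repeated squaring, reducing mod 32 at every step), the values φ(0), φ(1), …, φ(31) are: 0, 1, 0, 27, 0, 29, 0, 23, 0, 25, 0, 19, 0, 21, 0, 15, 0, 17, 0, 11, 0, 13, 0, 7, 0, 9, 0, 3, 0, 5, 0, 31.
The distinct values are {0, 1, 3, 5, 7, 9, 11, 13, 15, 17, 19, 21, 23, 25, 27, 29, 31}; there are 17 of them.

17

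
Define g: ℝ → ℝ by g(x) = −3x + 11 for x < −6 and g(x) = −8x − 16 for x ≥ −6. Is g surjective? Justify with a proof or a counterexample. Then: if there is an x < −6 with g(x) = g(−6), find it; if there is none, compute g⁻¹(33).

-7

Both pieces are strictly decreasing (slopes −3 and −8), so each is injective on its own interval.
The left piece maps (−∞, −6) onto (29, ∞); the right piece maps [−6, ∞) onto (−∞, 32].
The union (29, ∞) ∪ (−∞, 32] covers ℝ, so g is surjective.
For the follow-up: the images overlap, so an x < −6 with g(x) = g(−6) exists. g(−6) = 32; solving −3x + 11 = 32 for x < −6 gives x = (32 − 11)/(−3) = −7.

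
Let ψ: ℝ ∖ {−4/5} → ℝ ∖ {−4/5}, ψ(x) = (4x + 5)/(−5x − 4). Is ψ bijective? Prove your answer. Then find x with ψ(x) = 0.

-5/4

Suppose ψ(s) = ψ(t). Cross-multiplying: (4s + 5)(−5t − 4) = (4t + 5)(−5s − 4).
Expanding both sides and cancelling the symmetric terms leaves 9·(s − t) = 0. Since 9 ≠ 0, s = t. Thus ψ is injective.
For any y ≠ −4/5, solving y(−5x − 4) = 4x + 5 for x gives a well-defined x ≠ −4/5. So ψ is surjective.
Therefore ψ is bijective.
Solving ψ(x) = 0: cross-multiplying gives 4x + 5 = 0(−5x − 4), which rearranges to 4x = −5, so x = −5/4.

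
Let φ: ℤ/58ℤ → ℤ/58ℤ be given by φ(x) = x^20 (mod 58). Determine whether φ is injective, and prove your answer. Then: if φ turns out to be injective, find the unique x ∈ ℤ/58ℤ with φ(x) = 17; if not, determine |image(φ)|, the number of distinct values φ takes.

16

φ(3): Repeated squaring mod 58: 3^1 ≡ 3, 3^2 ≡ 3² = 9, 3^4 ≡ 9² = 81 ≡ 23, 3^8 ≡ 23² = 529 ≡ 7, 3^16 ≡ 7² = 49. Since 20 = 16 + 4, 3^20 ≡ 49·23: 49·23 = 1127 ≡ 25. So 3^20 ≡ 25 (mod 58).
φ(7): Repeated squaring mod 58: 7^1 ≡ 7, 7^2 ≡ 7² = 49, 7^4 ≡ 49² = 2401 ≡ 23, 7^8 ≡ 23² = 529 ≡ 7, 7^16 ≡ 7² = 49. Since 20 = 16 + 4, 7^20 ≡ 49·23: 49·23 = 1127 ≡ 25. So 7^20 ≡ 25 (mod 58).
So φ(3) = φ(7) = 25 while 3 ≠ 7, therefore φ is not injective.
Since φ is not injective, we determine |image(φ)|. Computing x^20 mod 58 for each x (by repeated squaring, reducing mod 58 at every step), the values φ(0), φ(1), …, φ(57) are: 0, 1, 52, 25, 36, 23, 24, 25, 16, 45, 36, 49, 30, 49, 24, 53, 20, 1, 20, 7, 16, 45, 54, 53, 52, 7, 54, 23, 30, 29, 30, 23, 54, 7, 52, 53, 54, 45, 16, 7, 20, 1, 20, 53, 24, 49, 30, 49, 36, 45, 16, 25, 24, 23, 36, 25, 52, 1.
The distinct values are {0, 1, 7, 16, 20, 23, 24, 25, 29, 30, 36, 45, 49, 52, 53, 54}; there are 16 of them.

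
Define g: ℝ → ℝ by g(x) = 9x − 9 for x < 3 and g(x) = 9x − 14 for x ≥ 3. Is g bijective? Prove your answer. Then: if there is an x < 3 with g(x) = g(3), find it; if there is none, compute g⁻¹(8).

22/9

Both pieces are strictly increasing (slopes 9 and 9), so each is injective on its own interval.
The left piece maps (−∞, 3) onto (−∞, 18); the right piece maps [3, ∞) onto [13, ∞).
These images overlap. In particular g(3) = 13 (right piece), and solving 9x − 9 = 13 on the left piece gives x = 22/9 < 3.
So g(22/9) = g(3) with 22/9 ≠ 3, and g is not injective, hence not bijective. This x = 22/9 is the requested value below 3.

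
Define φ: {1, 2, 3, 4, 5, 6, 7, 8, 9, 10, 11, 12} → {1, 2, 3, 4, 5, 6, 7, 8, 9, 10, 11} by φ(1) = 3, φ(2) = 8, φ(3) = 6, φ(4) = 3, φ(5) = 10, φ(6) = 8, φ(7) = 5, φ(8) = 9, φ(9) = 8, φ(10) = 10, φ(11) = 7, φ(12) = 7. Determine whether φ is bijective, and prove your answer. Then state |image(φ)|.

φ(1) = 3 = φ(4) with 1 ≠ 4, so φ is not injective, hence not bijective.
The image of φ is {3, 5, 6, 7, 8, 9, 10}, which has 7 elements.

7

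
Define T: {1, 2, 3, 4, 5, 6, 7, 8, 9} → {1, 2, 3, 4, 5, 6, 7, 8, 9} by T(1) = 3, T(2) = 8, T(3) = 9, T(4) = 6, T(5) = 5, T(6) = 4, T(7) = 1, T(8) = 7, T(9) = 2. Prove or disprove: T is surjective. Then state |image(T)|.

9

Every element of the codomain has a preimage: 1 = T(7), 2 = T(9), 3 = T(1), 4 = T(6), 5 = T(5), 6 = T(4), 7 = T(8), 8 = T(2), 9 = T(3).
Therefore T is surjective.
The image of T is {1, 2, 3, 4, 5, 6, 7, 8, 9}, which has 9 elements.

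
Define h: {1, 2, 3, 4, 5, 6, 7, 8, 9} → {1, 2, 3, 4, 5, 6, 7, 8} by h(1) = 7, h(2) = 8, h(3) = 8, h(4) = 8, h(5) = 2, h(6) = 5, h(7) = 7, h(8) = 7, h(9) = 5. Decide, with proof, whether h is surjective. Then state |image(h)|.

4

No element maps to 1, so h is not surjective.
The image of h is {2, 5, 7, 8}, which has 4 elements.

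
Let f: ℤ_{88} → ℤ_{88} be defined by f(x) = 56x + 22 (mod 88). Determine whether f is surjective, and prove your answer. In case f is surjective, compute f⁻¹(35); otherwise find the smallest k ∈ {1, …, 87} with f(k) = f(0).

11

Since gcd(56, 88) = 8, we have 56x ≡ 0 (mod 8) for all x, so f(x) ≡ 6 (mod 8).
But 0 ≢ 6 (mod 8), so 0 ∈ ℤ_{88} has no preimage. Hence f is not surjective.
Since f is not surjective, we find the least positive k with f(k) = f(0): this means 56k ≡ 0 (mod 88), i.e. 88 ∣ 56k. Since gcd(56, 88) = 8, dividing through by 8 this holds exactly when 11 ∣ 7k, and as gcd(7, 11) = 1, exactly when 11 ∣ k.
The smallest positive such k is 11.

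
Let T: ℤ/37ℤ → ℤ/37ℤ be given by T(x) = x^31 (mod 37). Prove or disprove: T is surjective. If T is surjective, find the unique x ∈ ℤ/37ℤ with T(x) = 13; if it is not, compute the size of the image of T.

32

Since 37 is prime, the nonzero elements of ℤ/37ℤ form a cyclic group of order 36.
As gcd(31, 36) = 1, raising to the 31st power is a bijection on this group: if a^31 ≡ b^31 then (ab^{−1})^31 = 1, and the only element of order dividing gcd(31, 36) = 1 is 1, so a = b.
With T(0) = 0 this makes T injective on all of ℤ/37ℤ, hence bijective (finite equal-size domain and codomain). In particular T is surjective.
Since T is surjective, we find the preimage of 13. The inverse of x ↦ x^31 on (ℤ/37ℤ)^× is x ↦ x^7, because 31·7 = 217 = 6·36 + 1 ≡ 1 (mod 36) and x^{36} = 1 for x ≠ 0 (Fermat). So T⁻¹(13) = 13^7 mod 37.
Repeated squaring mod 37: 13^1 ≡ 13, 13^2 ≡ 13² = 169 ≡ 21, 13^4 ≡ 21² = 441 ≡ 34. Since 7 = 4 + 2 + 1, 13^7 ≡ 34·21·13: 34·21 = 714 ≡ 11, then 11·13 = 143 ≡ 32. So 13^7 ≡ 32 (mod 37).
Hence T⁻¹(13) = 32.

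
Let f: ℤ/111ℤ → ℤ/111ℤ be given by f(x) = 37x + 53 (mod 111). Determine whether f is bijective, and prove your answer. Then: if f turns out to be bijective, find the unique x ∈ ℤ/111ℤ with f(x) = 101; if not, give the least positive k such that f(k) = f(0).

We have gcd(37, 111) = 37 > 1. Taking u = 0 and v = 3: f(0) = 53 and f(3) = 37·3 + 53 = 164 ≡ 53 (mod 111).
So f(0) = f(3) while 0 ≠ 3, hence f is not injective, hence not bijective.
Since f is not bijective, we find the least positive k with f(k) = f(0): this means 37k ≡ 0 (mod 111), i.e. 111 ∣ 37k. Since gcd(37, 111) = 37, dividing through by 37 this holds exactly when 3 ∣ k.
The smallest positive such k is 3.

3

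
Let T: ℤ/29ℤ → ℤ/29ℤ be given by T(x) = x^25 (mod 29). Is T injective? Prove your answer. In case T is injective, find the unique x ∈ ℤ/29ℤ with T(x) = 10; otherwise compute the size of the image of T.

18

Since 29 is prime, the nonzero elements of ℤ/29ℤ form a cyclic group of order 28.
As gcd(25, 28) = 1, raising to the 25th power is a bijection on this group: if x_1^25 ≡ x_2^25 then (x_1x_2^{−1})^25 = 1, and the only element of order dividing gcd(25, 28) = 1 is 1, so x_1 = x_2.
With T(0) = 0 this makes T injective on all of ℤ/29ℤ, hence bijective (finite equal-size domain and codomain). In particular T is injective.
Since T is injective, we find the preimage of 10. The inverse of x ↦ x^25 on (ℤ/29ℤ)^× is x ↦ x^9, because 25·9 = 225 = 8·28 + 1 ≡ 1 (mod 28) and x^{28} = 1 for x ≠ 0 (Fermat). So T⁻¹(10) = 10^9 mod 29.
Repeated squaring mod 29: 10^1 ≡ 10, 10^2 ≡ 10² = 100 ≡ 13, 10^4 ≡ 13² = 169 ≡ 24, 10^8 ≡ 24² = 576 ≡ 25. Since 9 = 8 + 1, 10^9 ≡ 25·10: 25·10 = 250 ≡ 18. So 10^9 ≡ 18 (mod 29).
Hence T⁻¹(10) = 18.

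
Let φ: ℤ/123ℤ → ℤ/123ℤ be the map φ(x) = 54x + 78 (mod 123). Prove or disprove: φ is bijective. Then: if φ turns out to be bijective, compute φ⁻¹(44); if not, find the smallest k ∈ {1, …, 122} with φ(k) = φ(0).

41

We have gcd(54, 123) = 3 > 1. Taking x_1 = 0 and x_2 = 41: φ(0) = 78 and φ(41) = 54·41 + 78 = 2292 ≡ 78 (mod 123).
So φ(0) = φ(41) while 0 ≠ 41, hence φ is not injective, hence not bijective.
Since φ is not bijective, we find the least positive k with φ(k) = φ(0): this means 54k ≡ 0 (mod 123), i.e. 123 ∣ 54k. Since gcd(54, 123) = 3, dividing through by 3 this holds exactly when 41 ∣ 18k, and as gcd(18, 41) = 1, exactly when 41 ∣ k.
The smallest positive such k is 41.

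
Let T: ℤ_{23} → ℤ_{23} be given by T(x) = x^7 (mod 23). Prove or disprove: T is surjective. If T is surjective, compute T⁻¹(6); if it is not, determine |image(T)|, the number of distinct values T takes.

Since 23 is prime, the nonzero elements of ℤ_{23} form a cyclic group of order 22.
As gcd(7, 22) = 1, raising to the 7th power is a bijection on this group: if x_1^7 ≡ x_2^7 then (x_1x_2^{−1})^7 = 1, and the only element of order dividing gcd(7, 22) = 1 is 1, so x_1 = x_2.
With T(0) = 0 this makes T injective on all of ℤ_{23}, hence bijective (finite equal-size domain and codomain). In particular T is surjective.
Since T is surjective, we find the preimage of 6. The inverse of x ↦ x^7 on (ℤ_{23})^× is x ↦ x^19, because 7·19 = 133 = 6·22 + 1 ≡ 1 (mod 22) and x^{22} = 1 for x ≠ 0 (Fermat). So T⁻¹(6) = 6^19 mod 23.
Repeated squaring mod 23: 6^1 ≡ 6, 6^2 ≡ 6² = 36 ≡ 13, 6^4 ≡ 13² = 169 ≡ 8, 6^8 ≡ 8² = 64 ≡ 18, 6^16 ≡ 18² = 324 ≡ 2. Since 19 = 16 + 2 + 1, 6^19 ≡ 2·13·6: 2·13 = 26 ≡ 3, then 3·6 = 18. So 6^19 ≡ 18 (mod 23).
Hence T⁻¹(6) = 18.

18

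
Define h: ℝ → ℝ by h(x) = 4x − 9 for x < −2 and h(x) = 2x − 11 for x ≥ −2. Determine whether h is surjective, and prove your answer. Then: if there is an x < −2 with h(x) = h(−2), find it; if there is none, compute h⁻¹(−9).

Both pieces are strictly increasing (slopes 4 and 2), so each is injective on its own interval.
The left piece maps (−∞, −2) onto (−∞, −17); the right piece maps [−2, ∞) onto [−15, ∞).
The union (−∞, −17) ∪ [−15, ∞) omits the interval between −17 and −15; in particular −17 has no preimage. So h is not surjective.
Because the two images are disjoint, no x < −2 has h(x) = h(−2), so we compute h⁻¹(−9): −9 lies in [−15, ∞), so solve 2x − 11 = −9: x = (−9 + 11)/2 = 1.

1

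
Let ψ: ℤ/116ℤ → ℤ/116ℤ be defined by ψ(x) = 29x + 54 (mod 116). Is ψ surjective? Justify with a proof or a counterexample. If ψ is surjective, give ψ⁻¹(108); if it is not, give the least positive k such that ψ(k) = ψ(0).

Recall: surjectivity means every element of the codomain has a preimage under ψ.
Since gcd(29, 116) = 29, we have 29x ≡ 0 (mod 29) for all x, so ψ(x) ≡ 25 (mod 29).
But 0 ≢ 25 (mod 29), so 0 ∈ ℤ/116ℤ has no preimage. Hence ψ is not surjective.
Since ψ is not surjective, we find the least positive k with ψ(k) = ψ(0): this means 29k ≡ 0 (mod 116), i.e. 116 ∣ 29k. Since gcd(29, 116) = 29, dividing through by 29 this holds exactly when 4 ∣ k.
The smallest positive such k is 4.

4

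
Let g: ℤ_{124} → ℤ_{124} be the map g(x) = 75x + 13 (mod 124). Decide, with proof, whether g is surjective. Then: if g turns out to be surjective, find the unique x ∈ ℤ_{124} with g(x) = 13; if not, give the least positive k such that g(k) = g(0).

0

Recall that surjectivity means every element of the codomain has a preimage under g.
Since gcd(75, 124) = 1, 75 is invertible modulo 124. Euclid's algorithm: 124 = 1·75 + 49, 75 = 1·49 + 26, 49 = 1·26 + 23, 26 = 1·23 + 3, 23 = 7·3 + 2, 3 = 1·2 + 1; back-substituting gives 1 = 43·75 − 26·124, so 75⁻¹ ≡ 43 (mod 124).
For any y ∈ ℤ_{124}, x = 43(y − 13) mod 124 satisfies g(x) = 75·43(y − 13) + 13 ≡ y (since 75·43 ≡ 1 mod 124). So every y has a preimage.
Therefore g is surjective.
Since g is surjective, we find g⁻¹(13): we need 75x ≡ 13 − 13 ≡ 0 (mod 124). Using 75⁻¹ = 43: x ≡ 43·0 = 0, so x = 0.
Check: g(0) = 75·0 + 13 = 13 ≡ 13 (mod 124).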